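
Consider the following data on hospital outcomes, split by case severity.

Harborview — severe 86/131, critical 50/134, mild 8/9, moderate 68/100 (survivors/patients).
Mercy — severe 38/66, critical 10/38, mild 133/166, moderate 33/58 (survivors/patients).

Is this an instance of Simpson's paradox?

Yes

Severe: Harborview 86/131 = 65.6%, Mercy 38/66 = 57.6% → Harborview
Critical: Harborview 50/134 = 37.3%, Mercy 10/38 = 26.3% → Harborview
Mild: Harborview 8/9 = 88.9%, Mercy 133/166 = 80.1% → Harborview
Moderate: Harborview 68/100 = 68.0%, Mercy 33/58 = 56.9% → Harborview
Overall: Harborview 212/374 = 56.7%, Mercy 214/328 = 65.2% → Mercy
Harborview wins each case group but Mercy wins overall — the comparison reverses. Harborview's patients skew toward critical, which has a lower base rate.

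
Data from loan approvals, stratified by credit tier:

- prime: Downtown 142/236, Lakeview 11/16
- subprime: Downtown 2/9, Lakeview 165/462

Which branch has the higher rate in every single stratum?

Lakeview

Prime: Downtown 142/236 = 60.2%, Lakeview 11/16 = 68.8% → Lakeview
Subprime: Downtown 2/9 = 22.2%, Lakeview 165/462 = 35.7% → Lakeview
Lakeview has the higher rate in both groups.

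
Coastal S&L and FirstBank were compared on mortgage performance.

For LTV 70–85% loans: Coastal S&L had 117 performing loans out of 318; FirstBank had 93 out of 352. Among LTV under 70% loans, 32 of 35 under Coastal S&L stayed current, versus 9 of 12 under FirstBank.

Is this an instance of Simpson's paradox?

LTV 70–85%: Coastal S&L 117/318 = 36.8%, FirstBank 93/352 = 26.4% → Coastal S&L
LTV under 70%: Coastal S&L 32/35 = 91.4%, FirstBank 9/12 = 75.0% → Coastal S&L
Overall: Coastal S&L 149/353 = 42.2%, FirstBank 102/364 = 28.0% → Coastal S&L
Coastal S&L wins overall and in every loan-to-value group — no reversal.

No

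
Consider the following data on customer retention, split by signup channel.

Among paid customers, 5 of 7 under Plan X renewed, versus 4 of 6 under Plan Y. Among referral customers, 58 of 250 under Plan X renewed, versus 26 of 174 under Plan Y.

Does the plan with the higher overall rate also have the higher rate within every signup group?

Paid: Plan X 5/7 = 71.4%, Plan Y 4/6 = 66.7% → Plan X
Referral: Plan X 58/250 = 23.2%, Plan Y 26/174 = 14.9% → Plan X
Overall: Plan X 63/257 = 24.5%, Plan Y 30/180 = 16.7% → Plan X
Plan X wins overall and in every signup group — no reversal.

Yes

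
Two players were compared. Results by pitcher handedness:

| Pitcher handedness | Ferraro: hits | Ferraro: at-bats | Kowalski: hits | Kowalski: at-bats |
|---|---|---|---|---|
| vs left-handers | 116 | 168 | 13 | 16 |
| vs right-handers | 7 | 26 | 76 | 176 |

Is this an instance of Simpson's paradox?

Vs left-handers: Ferraro 116/168 = 69.0%, Kowalski 13/16 = 81.2% → Kowalski
Vs right-handers: Ferraro 7/26 = 26.9%, Kowalski 76/176 = 43.2% → Kowalski
Overall: Ferraro 123/194 = 63.4%, Kowalski 89/192 = 46.4% → Ferraro
Kowalski wins each pitcher group but Ferraro wins overall — the comparison reverses. Kowalski's at-bats skew toward vs right-handers, which has a lower base rate.

Yes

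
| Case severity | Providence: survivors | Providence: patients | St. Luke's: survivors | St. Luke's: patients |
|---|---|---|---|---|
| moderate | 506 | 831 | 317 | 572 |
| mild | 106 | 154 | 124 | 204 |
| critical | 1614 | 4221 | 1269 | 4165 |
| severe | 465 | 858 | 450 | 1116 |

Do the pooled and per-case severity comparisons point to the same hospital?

Yes

Moderate: Providence 506/831 = 60.9%, St. Luke's 317/572 = 55.4% → Providence
Mild: Providence 106/154 = 68.8%, St. Luke's 124/204 = 60.8% → Providence
Critical: Providence 1614/4221 = 38.2%, St. Luke's 1269/4165 = 30.5% → Providence
Severe: Providence 465/858 = 54.2%, St. Luke's 450/1116 = 40.3% → Providence
Overall: Providence 2691/6064 = 44.4%, St. Luke's 2160/6057 = 35.7% → Providence
Providence wins overall and in every case group — no reversal.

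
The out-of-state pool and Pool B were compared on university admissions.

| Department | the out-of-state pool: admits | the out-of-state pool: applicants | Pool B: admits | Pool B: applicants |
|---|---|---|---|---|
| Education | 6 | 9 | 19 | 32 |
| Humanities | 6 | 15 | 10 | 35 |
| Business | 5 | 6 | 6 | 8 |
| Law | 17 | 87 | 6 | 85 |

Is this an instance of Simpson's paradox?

Education: the out-of-state pool 6/9 = 66.7%, Pool B 19/32 = 59.4% → the out-of-state pool
Humanities: the out-of-state pool 6/15 = 40.0%, Pool B 10/35 = 28.6% → the out-of-state pool
Business: the out-of-state pool 5/6 = 83.3%, Pool B 6/8 = 75.0% → the out-of-state pool
Law: the out-of-state pool 17/87 = 19.5%, Pool B 6/85 = 7.1% → the out-of-state pool
Overall: the out-of-state pool 34/117 = 29.1%, Pool B 41/160 = 25.6% → the out-of-state pool
The out-of-state pool wins overall and in every department group — no reversal.

No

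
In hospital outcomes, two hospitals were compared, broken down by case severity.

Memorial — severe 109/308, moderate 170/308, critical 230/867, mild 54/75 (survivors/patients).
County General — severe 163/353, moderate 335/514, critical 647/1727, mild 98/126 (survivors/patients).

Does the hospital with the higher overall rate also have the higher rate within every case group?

Severe: Memorial 109/308 = 35.4%, County General 163/353 = 46.2% → County General
Moderate: Memorial 170/308 = 55.2%, County General 335/514 = 65.2% → County General
Critical: Memorial 230/867 = 26.5%, County General 647/1727 = 37.5% → County General
Mild: Memorial 54/75 = 72.0%, County General 98/126 = 77.8% → County General
Overall: Memorial 563/1558 = 36.1%, County General 1243/2720 = 45.7% → County General
County General wins overall and in every case group — no reversal.

Yes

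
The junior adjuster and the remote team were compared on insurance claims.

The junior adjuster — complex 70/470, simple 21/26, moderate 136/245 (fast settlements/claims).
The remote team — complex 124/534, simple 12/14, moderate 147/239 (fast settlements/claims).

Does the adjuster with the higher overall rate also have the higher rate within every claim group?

Yes

Complex: the junior adjuster 70/470 = 14.9%, the remote team 124/534 = 23.2% → the remote team
Simple: the junior adjuster 21/26 = 80.8%, the remote team 12/14 = 85.7% → the remote team
Moderate: the junior adjuster 136/245 = 55.5%, the remote team 147/239 = 61.5% → the remote team
Overall: the junior adjuster 227/741 = 30.6%, the remote team 283/787 = 36.0% → the remote team
The remote team wins overall and in every claim group — no reversal.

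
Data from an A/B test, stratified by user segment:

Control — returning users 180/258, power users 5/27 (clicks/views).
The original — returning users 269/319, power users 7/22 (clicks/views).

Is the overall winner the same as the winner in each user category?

Returning users: Control 180/258 = 69.8%, the original 269/319 = 84.3% → the original
Power users: Control 5/27 = 18.5%, the original 7/22 = 31.8% → the original
Overall: Control 185/285 = 64.9%, the original 276/341 = 80.9% → the original
The original wins overall and in every user group — no reversal.

Yes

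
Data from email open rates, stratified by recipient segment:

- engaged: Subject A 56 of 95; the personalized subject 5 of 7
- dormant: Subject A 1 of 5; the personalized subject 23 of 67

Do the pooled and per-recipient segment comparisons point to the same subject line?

No

Engaged: Subject A 56/95 = 58.9%, the personalized subject 5/7 = 71.4% → the personalized subject
Dormant: Subject A 1/5 = 20.0%, the personalized subject 23/67 = 34.3% → the personalized subject
Overall: Subject A 57/100 = 57.0%, the personalized subject 28/74 = 37.8% → Subject A
The personalized subject wins each recipient group but Subject A wins overall — the comparison reverses. The personalized subject's sends skew toward dormant, which has a lower base rate.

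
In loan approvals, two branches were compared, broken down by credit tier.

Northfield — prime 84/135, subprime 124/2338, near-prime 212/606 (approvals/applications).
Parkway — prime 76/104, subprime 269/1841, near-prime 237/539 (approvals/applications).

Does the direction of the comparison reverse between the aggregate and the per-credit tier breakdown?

Prime: Northfield 84/135 = 62.2%, Parkway 76/104 = 73.1% → Parkway
Subprime: Northfield 124/2338 = 5.3%, Parkway 269/1841 = 14.6% → Parkway
Near-prime: Northfield 212/606 = 35.0%, Parkway 237/539 = 44.0% → Parkway
Overall: Northfield 420/3079 = 13.6%, Parkway 582/2484 = 23.4% → Parkway
Parkway wins overall and in every credit group — no reversal.

No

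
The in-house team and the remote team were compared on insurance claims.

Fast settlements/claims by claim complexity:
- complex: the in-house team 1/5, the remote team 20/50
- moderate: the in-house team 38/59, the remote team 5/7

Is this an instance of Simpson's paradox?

Complex: the in-house team 1/5 = 20.0%, the remote team 20/50 = 40.0% → the remote team
Moderate: the in-house team 38/59 = 64.4%, the remote team 5/7 = 71.4% → the remote team
Overall: the in-house team 39/64 = 60.9%, the remote team 25/57 = 43.9% → the in-house team
The remote team wins each claim group but the in-house team wins overall — the comparison reverses. The remote team's claims skew toward complex, which has a lower base rate.

Yes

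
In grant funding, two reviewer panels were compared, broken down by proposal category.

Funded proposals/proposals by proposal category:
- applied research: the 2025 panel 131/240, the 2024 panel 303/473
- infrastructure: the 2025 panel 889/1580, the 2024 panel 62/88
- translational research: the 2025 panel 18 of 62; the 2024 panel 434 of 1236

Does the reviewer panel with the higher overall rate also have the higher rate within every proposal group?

No

Applied research: the 2025 panel 131/240 = 54.6%, the 2024 panel 303/473 = 64.1% → the 2024 panel
Infrastructure: the 2025 panel 889/1580 = 56.3%, the 2024 panel 62/88 = 70.5% → the 2024 panel
Translational research: the 2025 panel 18/62 = 29.0%, the 2024 panel 434/1236 = 35.1% → the 2024 panel
Overall: the 2025 panel 1038/1882 = 55.2%, the 2024 panel 799/1797 = 44.5% → the 2025 panel
The 2024 panel wins each proposal group but the 2025 panel wins overall — the comparison reverses. The 2024 panel's proposals skew toward translational research, which has a lower base rate.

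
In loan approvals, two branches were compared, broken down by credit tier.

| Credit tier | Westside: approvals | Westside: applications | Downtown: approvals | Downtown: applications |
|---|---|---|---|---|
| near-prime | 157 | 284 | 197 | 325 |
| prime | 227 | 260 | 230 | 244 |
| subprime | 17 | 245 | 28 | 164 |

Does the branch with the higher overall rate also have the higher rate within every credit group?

Near-prime: Westside 157/284 = 55.3%, Downtown 197/325 = 60.6% → Downtown
Prime: Westside 227/260 = 87.3%, Downtown 230/244 = 94.3% → Downtown
Subprime: Westside 17/245 = 6.9%, Downtown 28/164 = 17.1% → Downtown
Overall: Westside 401/789 = 50.8%, Downtown 455/733 = 62.1% → Downtown
Downtown wins overall and in every credit group — no reversal.

Yes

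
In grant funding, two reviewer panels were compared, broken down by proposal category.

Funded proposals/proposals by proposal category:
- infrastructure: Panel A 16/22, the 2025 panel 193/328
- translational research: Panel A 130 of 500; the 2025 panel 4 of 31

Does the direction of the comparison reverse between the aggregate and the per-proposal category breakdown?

Infrastructure: Panel A 16/22 = 72.7%, the 2025 panel 193/328 = 58.8% → Panel A
Translational research: Panel A 130/500 = 26.0%, the 2025 panel 4/31 = 12.9% → Panel A
Overall: Panel A 146/522 = 28.0%, the 2025 panel 197/359 = 54.9% → the 2025 panel
Panel A wins each proposal group but the 2025 panel wins overall — the comparison reverses. Panel A's proposals skew toward translational research, which has a lower base rate.

Yes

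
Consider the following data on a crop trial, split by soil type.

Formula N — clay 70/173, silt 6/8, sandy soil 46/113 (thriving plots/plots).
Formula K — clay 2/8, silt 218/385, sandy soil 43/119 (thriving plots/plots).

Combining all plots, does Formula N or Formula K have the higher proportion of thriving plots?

Formula K

Clay: Formula N 70/173 = 40.5%, Formula K 2/8 = 25.0% → Formula N
Silt: Formula N 6/8 = 75.0%, Formula K 218/385 = 56.6% → Formula N
Sandy soil: Formula N 46/113 = 40.7%, Formula K 43/119 = 36.1% → Formula N
Overall: Formula N 122/294 = 41.5%, Formula K 263/512 = 51.4% → Formula K
(Formula N wins every soil group but Formula K wins overall — Formula N's plots skew toward the low-rate clay group.)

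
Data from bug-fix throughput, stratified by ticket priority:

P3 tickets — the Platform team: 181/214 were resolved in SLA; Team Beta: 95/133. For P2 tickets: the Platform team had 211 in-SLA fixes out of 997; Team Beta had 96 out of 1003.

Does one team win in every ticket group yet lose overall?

P3: the Platform team 181/214 = 84.6%, Team Beta 95/133 = 71.4% → the Platform team
P2: the Platform team 211/997 = 21.2%, Team Beta 96/1003 = 9.6% → the Platform team
Overall: the Platform team 392/1211 = 32.4%, Team Beta 191/1136 = 16.8% → the Platform team
The Platform team wins overall and in every ticket group — no reversal.

No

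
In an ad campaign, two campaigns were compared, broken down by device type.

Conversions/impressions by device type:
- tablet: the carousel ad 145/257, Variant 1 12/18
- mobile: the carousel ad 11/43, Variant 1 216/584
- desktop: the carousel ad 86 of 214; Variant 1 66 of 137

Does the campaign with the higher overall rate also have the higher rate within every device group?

No

Tablet: the carousel ad 145/257 = 56.4%, Variant 1 12/18 = 66.7% → Variant 1
Mobile: the carousel ad 11/43 = 25.6%, Variant 1 216/584 = 37.0% → Variant 1
Desktop: the carousel ad 86/214 = 40.2%, Variant 1 66/137 = 48.2% → Variant 1
Overall: the carousel ad 242/514 = 47.1%, Variant 1 294/739 = 39.8% → the carousel ad
Variant 1 wins each device group but the carousel ad wins overall — the comparison reverses. Variant 1's impressions skew toward mobile, which has a lower base rate.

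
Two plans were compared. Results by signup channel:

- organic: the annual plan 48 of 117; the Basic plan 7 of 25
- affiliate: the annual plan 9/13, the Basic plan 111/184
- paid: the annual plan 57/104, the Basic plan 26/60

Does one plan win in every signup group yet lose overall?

Organic: the annual plan 48/117 = 41.0%, the Basic plan 7/25 = 28.0% → the annual plan
Affiliate: the annual plan 9/13 = 69.2%, the Basic plan 111/184 = 60.3% → the annual plan
Paid: the annual plan 57/104 = 54.8%, the Basic plan 26/60 = 43.3% → the annual plan
Overall: the annual plan 114/234 = 48.7%, the Basic plan 144/269 = 53.5% → the Basic plan
The annual plan wins each signup group but the Basic plan wins overall — the comparison reverses. The annual plan's customers skew toward organic, which has a lower base rate.

Yes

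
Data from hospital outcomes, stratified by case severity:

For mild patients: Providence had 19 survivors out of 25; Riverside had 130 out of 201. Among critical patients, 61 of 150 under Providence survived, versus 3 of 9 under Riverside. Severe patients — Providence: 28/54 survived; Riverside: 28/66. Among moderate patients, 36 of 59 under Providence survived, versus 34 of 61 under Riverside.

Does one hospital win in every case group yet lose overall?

Yes

Mild: Providence 19/25 = 76.0%, Riverside 130/201 = 64.7% → Providence
Critical: Providence 61/150 = 40.7%, Riverside 3/9 = 33.3% → Providence
Severe: Providence 28/54 = 51.9%, Riverside 28/66 = 42.4% → Providence
Moderate: Providence 36/59 = 61.0%, Riverside 34/61 = 55.7% → Providence
Overall: Providence 144/288 = 50.0%, Riverside 195/337 = 57.9% → Riverside
Providence wins each case group but Riverside wins overall — the comparison reverses. Providence's patients skew toward critical, which has a lower base rate.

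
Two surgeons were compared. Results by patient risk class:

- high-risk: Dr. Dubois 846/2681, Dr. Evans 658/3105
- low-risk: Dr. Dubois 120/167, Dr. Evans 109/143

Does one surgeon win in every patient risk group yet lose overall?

High-risk: Dr. Dubois 846/2681 = 31.6%, Dr. Evans 658/3105 = 21.2% → Dr. Dubois
Low-risk: Dr. Dubois 120/167 = 71.9%, Dr. Evans 109/143 = 76.2% → Dr. Evans
Overall: Dr. Dubois 966/2848 = 33.9%, Dr. Evans 767/3248 = 23.6% → Dr. Dubois
Neither sweeps: Dr. Dubois wins 1 of 2 groups, Dr. Evans wins 1. Dr. Dubois wins overall but not every group — no Simpson reversal.

No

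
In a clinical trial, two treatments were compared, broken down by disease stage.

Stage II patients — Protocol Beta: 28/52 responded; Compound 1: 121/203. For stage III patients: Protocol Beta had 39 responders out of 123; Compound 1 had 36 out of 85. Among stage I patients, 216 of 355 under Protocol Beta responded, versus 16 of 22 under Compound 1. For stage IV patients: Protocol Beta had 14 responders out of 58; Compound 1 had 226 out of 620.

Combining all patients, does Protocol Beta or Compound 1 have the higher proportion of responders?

Stage II: Protocol Beta 28/52 = 53.8%, Compound 1 121/203 = 59.6% → Compound 1
Stage III: Protocol Beta 39/123 = 31.7%, Compound 1 36/85 = 42.4% → Compound 1
Stage I: Protocol Beta 216/355 = 60.8%, Compound 1 16/22 = 72.7% → Compound 1
Stage IV: Protocol Beta 14/58 = 24.1%, Compound 1 226/620 = 36.5% → Compound 1
Overall: Protocol Beta 297/588 = 50.5%, Compound 1 399/930 = 42.9% → Protocol Beta
(Compound 1 wins every disease group but Protocol Beta wins overall — Compound 1's patients skew toward the low-rate stage IV group.)

Protocol Beta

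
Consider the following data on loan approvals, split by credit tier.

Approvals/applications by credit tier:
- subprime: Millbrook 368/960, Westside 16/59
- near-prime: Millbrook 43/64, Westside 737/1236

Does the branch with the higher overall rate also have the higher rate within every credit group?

Subprime: Millbrook 368/960 = 38.3%, Westside 16/59 = 27.1% → Millbrook
Near-prime: Millbrook 43/64 = 67.2%, Westside 737/1236 = 59.6% → Millbrook
Overall: Millbrook 411/1024 = 40.1%, Westside 753/1295 = 58.1% → Westside
Millbrook wins each credit group but Westside wins overall — the comparison reverses. Millbrook's applications skew toward subprime, which has a lower base rate.

No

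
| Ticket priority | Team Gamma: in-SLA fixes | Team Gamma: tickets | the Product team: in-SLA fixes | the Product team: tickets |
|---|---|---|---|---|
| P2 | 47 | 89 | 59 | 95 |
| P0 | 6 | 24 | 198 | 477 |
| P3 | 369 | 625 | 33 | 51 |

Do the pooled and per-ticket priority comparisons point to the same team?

No

P2: Team Gamma 47/89 = 52.8%, the Product team 59/95 = 62.1% → the Product team
P0: Team Gamma 6/24 = 25.0%, the Product team 198/477 = 41.5% → the Product team
P3: Team Gamma 369/625 = 59.0%, the Product team 33/51 = 64.7% → the Product team
Overall: Team Gamma 422/738 = 57.2%, the Product team 290/623 = 46.5% → Team Gamma
The Product team wins each ticket group but Team Gamma wins overall — the comparison reverses. The Product team's tickets skew toward P0, which has a lower base rate.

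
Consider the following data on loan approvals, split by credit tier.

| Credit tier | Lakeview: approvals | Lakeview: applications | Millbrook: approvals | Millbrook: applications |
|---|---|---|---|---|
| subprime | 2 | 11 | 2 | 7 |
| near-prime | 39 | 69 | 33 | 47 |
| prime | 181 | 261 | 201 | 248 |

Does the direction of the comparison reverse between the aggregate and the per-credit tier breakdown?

Subprime: Lakeview 2/11 = 18.2%, Millbrook 2/7 = 28.6% → Millbrook
Near-prime: Lakeview 39/69 = 56.5%, Millbrook 33/47 = 70.2% → Millbrook
Prime: Lakeview 181/261 = 69.3%, Millbrook 201/248 = 81.0% → Millbrook
Overall: Lakeview 222/341 = 65.1%, Millbrook 236/302 = 78.1% → Millbrook
Millbrook wins overall and in every credit group — no reversal.

No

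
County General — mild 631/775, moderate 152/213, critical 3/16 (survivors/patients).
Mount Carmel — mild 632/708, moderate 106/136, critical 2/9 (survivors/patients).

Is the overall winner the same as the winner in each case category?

Yes

Mild: County General 631/775 = 81.4%, Mount Carmel 632/708 = 89.3% → Mount Carmel
Moderate: County General 152/213 = 71.4%, Mount Carmel 106/136 = 77.9% → Mount Carmel
Critical: County General 3/16 = 18.8%, Mount Carmel 2/9 = 22.2% → Mount Carmel
Overall: County General 786/1004 = 78.3%, Mount Carmel 740/853 = 86.8% → Mount Carmel
Mount Carmel wins overall and in every case group — no reversal.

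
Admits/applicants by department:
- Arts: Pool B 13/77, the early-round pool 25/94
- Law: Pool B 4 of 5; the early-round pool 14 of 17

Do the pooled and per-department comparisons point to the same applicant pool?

Arts: Pool B 13/77 = 16.9%, the early-round pool 25/94 = 26.6% → the early-round pool
Law: Pool B 4/5 = 80.0%, the early-round pool 14/17 = 82.4% → the early-round pool
Overall: Pool B 17/82 = 20.7%, the early-round pool 39/111 = 35.1% → the early-round pool
The early-round pool wins overall and in every department group — no reversal.

Yes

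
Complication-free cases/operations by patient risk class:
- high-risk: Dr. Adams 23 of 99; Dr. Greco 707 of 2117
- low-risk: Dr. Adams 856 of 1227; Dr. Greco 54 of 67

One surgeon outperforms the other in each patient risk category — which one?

High-risk: Dr. Adams 23/99 = 23.2%, Dr. Greco 707/2117 = 33.4% → Dr. Greco
Low-risk: Dr. Adams 856/1227 = 69.8%, Dr. Greco 54/67 = 80.6% → Dr. Greco
Dr. Greco has the higher rate in both groups.

Dr. Greco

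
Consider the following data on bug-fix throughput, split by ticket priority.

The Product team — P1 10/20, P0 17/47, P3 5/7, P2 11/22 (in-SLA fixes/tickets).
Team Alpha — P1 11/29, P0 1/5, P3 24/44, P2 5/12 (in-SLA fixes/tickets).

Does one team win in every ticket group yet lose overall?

Yes

P1: the Product team 10/20 = 50.0%, Team Alpha 11/29 = 37.9% → the Product team
P0: the Product team 17/47 = 36.2%, Team Alpha 1/5 = 20.0% → the Product team
P3: the Product team 5/7 = 71.4%, Team Alpha 24/44 = 54.5% → the Product team
P2: the Product team 11/22 = 50.0%, Team Alpha 5/12 = 41.7% → the Product team
Overall: the Product team 43/96 = 44.8%, Team Alpha 41/90 = 45.6% → Team Alpha
The Product team wins each ticket group but Team Alpha wins overall — the comparison reverses. The Product team's tickets skew toward P0, which has a lower base rate.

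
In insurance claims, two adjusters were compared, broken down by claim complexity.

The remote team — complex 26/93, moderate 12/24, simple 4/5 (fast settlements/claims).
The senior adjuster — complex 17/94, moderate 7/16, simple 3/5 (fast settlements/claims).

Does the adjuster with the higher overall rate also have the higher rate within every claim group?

Complex: the remote team 26/93 = 28.0%, the senior adjuster 17/94 = 18.1% → the remote team
Moderate: the remote team 12/24 = 50.0%, the senior adjuster 7/16 = 43.8% → the remote team
Simple: the remote team 4/5 = 80.0%, the senior adjuster 3/5 = 60.0% → the remote team
Overall: the remote team 42/122 = 34.4%, the senior adjuster 27/115 = 23.5% → the remote team
The remote team wins overall and in every claim group — no reversal.

Yes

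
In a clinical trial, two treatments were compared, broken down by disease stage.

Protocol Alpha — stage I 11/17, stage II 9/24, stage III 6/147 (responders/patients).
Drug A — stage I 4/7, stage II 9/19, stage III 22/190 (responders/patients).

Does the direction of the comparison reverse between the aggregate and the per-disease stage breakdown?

No

Stage I: Protocol Alpha 11/17 = 64.7%, Drug A 4/7 = 57.1% → Protocol Alpha
Stage II: Protocol Alpha 9/24 = 37.5%, Drug A 9/19 = 47.4% → Drug A
Stage III: Protocol Alpha 6/147 = 4.1%, Drug A 22/190 = 11.6% → Drug A
Overall: Protocol Alpha 26/188 = 13.8%, Drug A 35/216 = 16.2% → Drug A
Neither sweeps: Protocol Alpha wins 1 of 3 groups, Drug A wins 2. Drug A wins overall but not every group — no Simpson reversal.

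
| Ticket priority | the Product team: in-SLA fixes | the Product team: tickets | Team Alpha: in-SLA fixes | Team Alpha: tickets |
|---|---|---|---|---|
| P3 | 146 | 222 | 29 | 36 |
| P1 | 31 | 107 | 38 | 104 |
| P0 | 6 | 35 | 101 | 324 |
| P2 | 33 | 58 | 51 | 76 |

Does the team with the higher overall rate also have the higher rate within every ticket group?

P3: the Product team 146/222 = 65.8%, Team Alpha 29/36 = 80.6% → Team Alpha
P1: the Product team 31/107 = 29.0%, Team Alpha 38/104 = 36.5% → Team Alpha
P0: the Product team 6/35 = 17.1%, Team Alpha 101/324 = 31.2% → Team Alpha
P2: the Product team 33/58 = 56.9%, Team Alpha 51/76 = 67.1% → Team Alpha
Overall: the Product team 216/422 = 51.2%, Team Alpha 219/540 = 40.6% → the Product team
Team Alpha wins each ticket group but the Product team wins overall — the comparison reverses. Team Alpha's tickets skew toward P0, which has a lower base rate.

No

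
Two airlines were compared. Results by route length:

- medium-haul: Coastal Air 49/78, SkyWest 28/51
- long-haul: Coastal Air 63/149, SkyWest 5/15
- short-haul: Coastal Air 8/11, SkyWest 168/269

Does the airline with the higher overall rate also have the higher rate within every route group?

Medium-haul: Coastal Air 49/78 = 62.8%, SkyWest 28/51 = 54.9% → Coastal Air
Long-haul: Coastal Air 63/149 = 42.3%, SkyWest 5/15 = 33.3% → Coastal Air
Short-haul: Coastal Air 8/11 = 72.7%, SkyWest 168/269 = 62.5% → Coastal Air
Overall: Coastal Air 120/238 = 50.4%, SkyWest 201/335 = 60.0% → SkyWest
Coastal Air wins each route group but SkyWest wins overall — the comparison reverses. Coastal Air's flights skew toward long-haul, which has a lower base rate.

No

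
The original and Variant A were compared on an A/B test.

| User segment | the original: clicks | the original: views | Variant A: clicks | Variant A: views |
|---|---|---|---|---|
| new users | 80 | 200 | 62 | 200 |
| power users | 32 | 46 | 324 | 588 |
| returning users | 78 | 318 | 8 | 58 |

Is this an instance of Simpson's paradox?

New users: the original 80/200 = 40.0%, Variant A 62/200 = 31.0% → the original
Power users: the original 32/46 = 69.6%, Variant A 324/588 = 55.1% → the original
Returning users: the original 78/318 = 24.5%, Variant A 8/58 = 13.8% → the original
Overall: the original 190/564 = 33.7%, Variant A 394/846 = 46.6% → Variant A
The original wins each user group but Variant A wins overall — the comparison reverses. The original's views skew toward returning users, which has a lower base rate.

Yes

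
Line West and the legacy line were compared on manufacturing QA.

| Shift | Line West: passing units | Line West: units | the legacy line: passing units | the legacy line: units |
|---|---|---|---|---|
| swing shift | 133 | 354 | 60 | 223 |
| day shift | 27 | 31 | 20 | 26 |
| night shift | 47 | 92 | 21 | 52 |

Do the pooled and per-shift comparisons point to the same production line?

Swing shift: Line West 133/354 = 37.6%, the legacy line 60/223 = 26.9% → Line West
Day shift: Line West 27/31 = 87.1%, the legacy line 20/26 = 76.9% → Line West
Night shift: Line West 47/92 = 51.1%, the legacy line 21/52 = 40.4% → Line West
Overall: Line West 207/477 = 43.4%, the legacy line 101/301 = 33.6% → Line West
Line West wins overall and in every shift group — no reversal.

Yes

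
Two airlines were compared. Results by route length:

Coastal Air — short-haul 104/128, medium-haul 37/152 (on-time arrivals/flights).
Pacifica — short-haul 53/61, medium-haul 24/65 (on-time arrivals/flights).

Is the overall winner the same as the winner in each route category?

Yes

Short-haul: Coastal Air 104/128 = 81.2%, Pacifica 53/61 = 86.9% → Pacifica
Medium-haul: Coastal Air 37/152 = 24.3%, Pacifica 24/65 = 36.9% → Pacifica
Overall: Coastal Air 141/280 = 50.4%, Pacifica 77/126 = 61.1% → Pacifica
Pacifica wins overall and in every route group — no reversal.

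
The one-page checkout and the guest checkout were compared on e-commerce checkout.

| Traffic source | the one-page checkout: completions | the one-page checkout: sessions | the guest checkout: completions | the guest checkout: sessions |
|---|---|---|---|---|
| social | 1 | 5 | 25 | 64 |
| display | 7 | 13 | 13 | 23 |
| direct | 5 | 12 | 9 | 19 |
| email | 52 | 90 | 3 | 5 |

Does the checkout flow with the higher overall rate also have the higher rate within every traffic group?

No

Social: the one-page checkout 1/5 = 20.0%, the guest checkout 25/64 = 39.1% → the guest checkout
Display: the one-page checkout 7/13 = 53.8%, the guest checkout 13/23 = 56.5% → the guest checkout
Direct: the one-page checkout 5/12 = 41.7%, the guest checkout 9/19 = 47.4% → the guest checkout
Email: the one-page checkout 52/90 = 57.8%, the guest checkout 3/5 = 60.0% → the guest checkout
Overall: the one-page checkout 65/120 = 54.2%, the guest checkout 50/111 = 45.0% → the one-page checkout
The guest checkout wins each traffic group but the one-page checkout wins overall — the comparison reverses. The guest checkout's sessions skew toward social, which has a lower base rate.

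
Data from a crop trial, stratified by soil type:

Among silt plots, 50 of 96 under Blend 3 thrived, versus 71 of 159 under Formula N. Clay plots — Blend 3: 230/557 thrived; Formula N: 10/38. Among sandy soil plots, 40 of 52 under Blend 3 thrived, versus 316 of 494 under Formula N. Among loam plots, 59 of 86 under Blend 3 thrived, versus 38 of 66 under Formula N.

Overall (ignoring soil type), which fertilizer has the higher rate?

Silt: Blend 3 50/96 = 52.1%, Formula N 71/159 = 44.7% → Blend 3
Clay: Blend 3 230/557 = 41.3%, Formula N 10/38 = 26.3% → Blend 3
Sandy soil: Blend 3 40/52 = 76.9%, Formula N 316/494 = 64.0% → Blend 3
Loam: Blend 3 59/86 = 68.6%, Formula N 38/66 = 57.6% → Blend 3
Overall: Blend 3 379/791 = 47.9%, Formula N 435/757 = 57.5% → Formula N
(Blend 3 wins every soil group but Formula N wins overall — Blend 3's plots skew toward the low-rate clay group.)

Formula N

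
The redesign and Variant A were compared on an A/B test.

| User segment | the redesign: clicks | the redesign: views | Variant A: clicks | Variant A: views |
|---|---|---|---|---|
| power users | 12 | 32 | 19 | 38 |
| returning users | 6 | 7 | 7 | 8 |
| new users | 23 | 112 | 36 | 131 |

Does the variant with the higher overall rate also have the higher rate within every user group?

Power users: the redesign 12/32 = 37.5%, Variant A 19/38 = 50.0% → Variant A
Returning users: the redesign 6/7 = 85.7%, Variant A 7/8 = 87.5% → Variant A
New users: the redesign 23/112 = 20.5%, Variant A 36/131 = 27.5% → Variant A
Overall: the redesign 41/151 = 27.2%, Variant A 62/177 = 35.0% → Variant A
Variant A wins overall and in every user group — no reversal.

Yes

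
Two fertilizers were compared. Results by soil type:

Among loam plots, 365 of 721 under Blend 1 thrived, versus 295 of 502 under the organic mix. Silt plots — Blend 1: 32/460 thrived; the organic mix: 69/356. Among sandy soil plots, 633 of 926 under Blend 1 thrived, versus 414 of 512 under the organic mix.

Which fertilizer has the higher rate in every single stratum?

the organic mix

Loam: Blend 1 365/721 = 50.6%, the organic mix 295/502 = 58.8% → the organic mix
Silt: Blend 1 32/460 = 7.0%, the organic mix 69/356 = 19.4% → the organic mix
Sandy soil: Blend 1 633/926 = 68.4%, the organic mix 414/512 = 80.9% → the organic mix
The organic mix has the higher rate in all 3 groups.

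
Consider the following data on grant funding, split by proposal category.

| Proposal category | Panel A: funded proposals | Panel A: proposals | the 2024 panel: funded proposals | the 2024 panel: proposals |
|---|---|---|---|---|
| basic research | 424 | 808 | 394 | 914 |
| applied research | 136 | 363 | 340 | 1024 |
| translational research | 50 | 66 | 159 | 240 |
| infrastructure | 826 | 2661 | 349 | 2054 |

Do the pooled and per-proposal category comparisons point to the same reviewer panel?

Basic research: Panel A 424/808 = 52.5%, the 2024 panel 394/914 = 43.1% → Panel A
Applied research: Panel A 136/363 = 37.5%, the 2024 panel 340/1024 = 33.2% → Panel A
Translational research: Panel A 50/66 = 75.8%, the 2024 panel 159/240 = 66.2% → Panel A
Infrastructure: Panel A 826/2661 = 31.0%, the 2024 panel 349/2054 = 17.0% → Panel A
Overall: Panel A 1436/3898 = 36.8%, the 2024 panel 1242/4232 = 29.3% → Panel A
Panel A wins overall and in every proposal group — no reversal.

Yes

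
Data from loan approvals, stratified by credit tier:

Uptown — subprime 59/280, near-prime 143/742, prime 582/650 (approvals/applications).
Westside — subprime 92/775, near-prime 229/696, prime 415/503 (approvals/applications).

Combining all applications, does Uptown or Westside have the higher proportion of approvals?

Subprime: Uptown 59/280 = 21.1%, Westside 92/775 = 11.9% → Uptown
Near-prime: Uptown 143/742 = 19.3%, Westside 229/696 = 32.9% → Westside
Prime: Uptown 582/650 = 89.5%, Westside 415/503 = 82.5% → Uptown
Overall: Uptown 784/1672 = 46.9%, Westside 736/1974 = 37.3% → Uptown
(Neither sweeps every credit group, but Uptown has the higher pooled rate.)

Uptown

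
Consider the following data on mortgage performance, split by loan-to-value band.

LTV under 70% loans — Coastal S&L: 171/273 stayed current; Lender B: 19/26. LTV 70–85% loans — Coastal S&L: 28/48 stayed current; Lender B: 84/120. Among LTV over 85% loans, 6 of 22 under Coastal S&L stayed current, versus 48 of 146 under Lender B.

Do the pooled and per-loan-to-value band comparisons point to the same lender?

No

LTV under 70%: Coastal S&L 171/273 = 62.6%, Lender B 19/26 = 73.1% → Lender B
LTV 70–85%: Coastal S&L 28/48 = 58.3%, Lender B 84/120 = 70.0% → Lender B
LTV over 85%: Coastal S&L 6/22 = 27.3%, Lender B 48/146 = 32.9% → Lender B
Overall: Coastal S&L 205/343 = 59.8%, Lender B 151/292 = 51.7% → Coastal S&L
Lender B wins each loan-to-value group but Coastal S&L wins overall — the comparison reverses. Lender B's loans skew toward LTV over 85%, which has a lower base rate.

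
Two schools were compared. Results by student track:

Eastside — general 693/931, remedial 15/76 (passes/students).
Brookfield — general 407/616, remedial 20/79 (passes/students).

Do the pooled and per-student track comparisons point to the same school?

No

General: Eastside 693/931 = 74.4%, Brookfield 407/616 = 66.1% → Eastside
Remedial: Eastside 15/76 = 19.7%, Brookfield 20/79 = 25.3% → Brookfield
Overall: Eastside 708/1007 = 70.3%, Brookfield 427/695 = 61.4% → Eastside
Neither sweeps: Eastside wins 1 of 2 groups, Brookfield wins 1. Eastside wins overall but not every group — no Simpson reversal.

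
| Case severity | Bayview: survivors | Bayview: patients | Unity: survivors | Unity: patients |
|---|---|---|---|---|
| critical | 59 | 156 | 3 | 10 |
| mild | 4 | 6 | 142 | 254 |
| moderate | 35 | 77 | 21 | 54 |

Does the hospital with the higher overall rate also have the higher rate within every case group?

Critical: Bayview 59/156 = 37.8%, Unity 3/10 = 30.0% → Bayview
Mild: Bayview 4/6 = 66.7%, Unity 142/254 = 55.9% → Bayview
Moderate: Bayview 35/77 = 45.5%, Unity 21/54 = 38.9% → Bayview
Overall: Bayview 98/239 = 41.0%, Unity 166/318 = 52.2% → Unity
Bayview wins each case group but Unity wins overall — the comparison reverses. Bayview's patients skew toward critical, which has a lower base rate.

No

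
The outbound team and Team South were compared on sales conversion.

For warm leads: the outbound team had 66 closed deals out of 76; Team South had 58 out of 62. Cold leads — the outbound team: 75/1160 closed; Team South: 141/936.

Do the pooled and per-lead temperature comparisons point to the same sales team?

Warm: the outbound team 66/76 = 86.8%, Team South 58/62 = 93.5% → Team South
Cold: the outbound team 75/1160 = 6.5%, Team South 141/936 = 15.1% → Team South
Overall: the outbound team 141/1236 = 11.4%, Team South 199/998 = 19.9% → Team South
Team South wins overall and in every lead group — no reversal.

Yes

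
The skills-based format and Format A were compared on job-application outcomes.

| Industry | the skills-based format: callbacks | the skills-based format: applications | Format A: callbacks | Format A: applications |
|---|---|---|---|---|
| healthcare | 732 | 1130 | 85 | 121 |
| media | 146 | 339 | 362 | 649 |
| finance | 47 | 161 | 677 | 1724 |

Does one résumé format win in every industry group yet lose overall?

Yes

Healthcare: the skills-based format 732/1130 = 64.8%, Format A 85/121 = 70.2% → Format A
Media: the skills-based format 146/339 = 43.1%, Format A 362/649 = 55.8% → Format A
Finance: the skills-based format 47/161 = 29.2%, Format A 677/1724 = 39.3% → Format A
Overall: the skills-based format 925/1630 = 56.7%, Format A 1124/2494 = 45.1% → the skills-based format
Format A wins each industry group but the skills-based format wins overall — the comparison reverses. Format A's applications skew toward finance, which has a lower base rate.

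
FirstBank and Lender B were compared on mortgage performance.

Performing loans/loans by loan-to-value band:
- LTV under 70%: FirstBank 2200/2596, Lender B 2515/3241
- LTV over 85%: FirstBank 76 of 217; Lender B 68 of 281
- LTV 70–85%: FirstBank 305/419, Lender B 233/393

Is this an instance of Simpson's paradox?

No

LTV under 70%: FirstBank 2200/2596 = 84.7%, Lender B 2515/3241 = 77.6% → FirstBank
LTV over 85%: FirstBank 76/217 = 35.0%, Lender B 68/281 = 24.2% → FirstBank
LTV 70–85%: FirstBank 305/419 = 72.8%, Lender B 233/393 = 59.3% → FirstBank
Overall: FirstBank 2581/3232 = 79.9%, Lender B 2816/3915 = 71.9% → FirstBank
FirstBank wins overall and in every loan-to-value group — no reversal.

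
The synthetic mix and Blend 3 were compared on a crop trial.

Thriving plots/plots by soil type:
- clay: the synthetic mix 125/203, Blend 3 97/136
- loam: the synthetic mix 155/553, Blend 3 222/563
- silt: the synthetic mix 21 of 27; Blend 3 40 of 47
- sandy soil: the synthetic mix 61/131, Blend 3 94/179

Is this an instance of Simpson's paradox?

No

Clay: the synthetic mix 125/203 = 61.6%, Blend 3 97/136 = 71.3% → Blend 3
Loam: the synthetic mix 155/553 = 28.0%, Blend 3 222/563 = 39.4% → Blend 3
Silt: the synthetic mix 21/27 = 77.8%, Blend 3 40/47 = 85.1% → Blend 3
Sandy soil: the synthetic mix 61/131 = 46.6%, Blend 3 94/179 = 52.5% → Blend 3
Overall: the synthetic mix 362/914 = 39.6%, Blend 3 453/925 = 49.0% → Blend 3
Blend 3 wins overall and in every soil group — no reversal.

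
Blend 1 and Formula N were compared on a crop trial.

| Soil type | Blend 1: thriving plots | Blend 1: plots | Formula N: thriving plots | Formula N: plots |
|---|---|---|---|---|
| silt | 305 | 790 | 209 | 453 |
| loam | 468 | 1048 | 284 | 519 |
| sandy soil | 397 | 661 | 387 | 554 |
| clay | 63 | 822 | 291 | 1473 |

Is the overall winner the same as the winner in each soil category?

Silt: Blend 1 305/790 = 38.6%, Formula N 209/453 = 46.1% → Formula N
Loam: Blend 1 468/1048 = 44.7%, Formula N 284/519 = 54.7% → Formula N
Sandy soil: Blend 1 397/661 = 60.1%, Formula N 387/554 = 69.9% → Formula N
Clay: Blend 1 63/822 = 7.7%, Formula N 291/1473 = 19.8% → Formula N
Overall: Blend 1 1233/3321 = 37.1%, Formula N 1171/2999 = 39.0% → Formula N
Formula N wins overall and in every soil group — no reversal.

Yes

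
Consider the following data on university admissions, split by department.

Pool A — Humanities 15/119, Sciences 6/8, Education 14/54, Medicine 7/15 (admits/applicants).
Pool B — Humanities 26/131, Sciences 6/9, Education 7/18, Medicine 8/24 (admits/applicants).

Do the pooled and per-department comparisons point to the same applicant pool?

No

Humanities: Pool A 15/119 = 12.6%, Pool B 26/131 = 19.8% → Pool B
Sciences: Pool A 6/8 = 75.0%, Pool B 6/9 = 66.7% → Pool A
Education: Pool A 14/54 = 25.9%, Pool B 7/18 = 38.9% → Pool B
Medicine: Pool A 7/15 = 46.7%, Pool B 8/24 = 33.3% → Pool A
Overall: Pool A 42/196 = 21.4%, Pool B 47/182 = 25.8% → Pool B
Neither sweeps: Pool A wins 2 of 4 groups, Pool B wins 2. Pool B wins overall but not every group — no Simpson reversal.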